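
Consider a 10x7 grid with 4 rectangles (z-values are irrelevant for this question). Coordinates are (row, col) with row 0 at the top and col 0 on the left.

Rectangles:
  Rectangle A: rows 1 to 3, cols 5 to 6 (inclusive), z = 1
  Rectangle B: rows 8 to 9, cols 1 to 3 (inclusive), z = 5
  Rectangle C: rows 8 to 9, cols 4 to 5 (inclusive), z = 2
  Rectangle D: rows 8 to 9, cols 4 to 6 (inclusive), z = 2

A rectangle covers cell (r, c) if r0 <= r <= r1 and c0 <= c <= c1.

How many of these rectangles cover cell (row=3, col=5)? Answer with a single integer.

Answer: 1

Derivation:
Check cell (3,5):
  A: rows 1-3 cols 5-6 -> covers
  B: rows 8-9 cols 1-3 -> outside (row miss)
  C: rows 8-9 cols 4-5 -> outside (row miss)
  D: rows 8-9 cols 4-6 -> outside (row miss)
Count covering = 1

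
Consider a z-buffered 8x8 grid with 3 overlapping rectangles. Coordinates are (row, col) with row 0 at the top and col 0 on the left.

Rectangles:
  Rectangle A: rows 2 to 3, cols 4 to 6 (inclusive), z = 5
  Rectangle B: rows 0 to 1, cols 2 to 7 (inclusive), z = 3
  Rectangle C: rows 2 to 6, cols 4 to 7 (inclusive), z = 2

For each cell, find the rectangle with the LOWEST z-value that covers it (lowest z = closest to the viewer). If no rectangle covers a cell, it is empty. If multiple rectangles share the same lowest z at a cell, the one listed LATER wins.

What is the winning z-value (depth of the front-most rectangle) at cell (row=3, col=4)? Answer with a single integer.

Check cell (3,4):
  A: rows 2-3 cols 4-6 z=5 -> covers; best now A (z=5)
  B: rows 0-1 cols 2-7 -> outside (row miss)
  C: rows 2-6 cols 4-7 z=2 -> covers; best now C (z=2)
Winner: C at z=2

Answer: 2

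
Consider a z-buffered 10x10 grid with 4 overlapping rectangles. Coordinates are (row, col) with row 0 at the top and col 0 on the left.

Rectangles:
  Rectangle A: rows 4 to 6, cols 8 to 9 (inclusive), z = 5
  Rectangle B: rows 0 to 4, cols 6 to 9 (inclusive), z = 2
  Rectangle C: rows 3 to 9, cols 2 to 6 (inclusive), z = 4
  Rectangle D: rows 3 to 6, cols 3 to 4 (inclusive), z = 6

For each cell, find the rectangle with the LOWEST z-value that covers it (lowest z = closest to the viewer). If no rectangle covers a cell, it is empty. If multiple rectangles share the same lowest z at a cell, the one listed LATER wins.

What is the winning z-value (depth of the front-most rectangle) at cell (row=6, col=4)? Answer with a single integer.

Check cell (6,4):
  A: rows 4-6 cols 8-9 -> outside (col miss)
  B: rows 0-4 cols 6-9 -> outside (row miss)
  C: rows 3-9 cols 2-6 z=4 -> covers; best now C (z=4)
  D: rows 3-6 cols 3-4 z=6 -> covers; best now C (z=4)
Winner: C at z=4

Answer: 4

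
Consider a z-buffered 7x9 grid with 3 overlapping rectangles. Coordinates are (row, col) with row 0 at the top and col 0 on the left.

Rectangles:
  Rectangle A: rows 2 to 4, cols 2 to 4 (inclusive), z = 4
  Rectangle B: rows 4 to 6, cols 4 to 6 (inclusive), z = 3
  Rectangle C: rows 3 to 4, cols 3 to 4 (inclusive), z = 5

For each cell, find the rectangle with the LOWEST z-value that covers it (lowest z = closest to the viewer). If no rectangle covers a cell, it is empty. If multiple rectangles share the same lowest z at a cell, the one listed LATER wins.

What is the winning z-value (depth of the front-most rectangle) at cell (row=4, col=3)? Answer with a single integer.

Check cell (4,3):
  A: rows 2-4 cols 2-4 z=4 -> covers; best now A (z=4)
  B: rows 4-6 cols 4-6 -> outside (col miss)
  C: rows 3-4 cols 3-4 z=5 -> covers; best now A (z=4)
Winner: A at z=4

Answer: 4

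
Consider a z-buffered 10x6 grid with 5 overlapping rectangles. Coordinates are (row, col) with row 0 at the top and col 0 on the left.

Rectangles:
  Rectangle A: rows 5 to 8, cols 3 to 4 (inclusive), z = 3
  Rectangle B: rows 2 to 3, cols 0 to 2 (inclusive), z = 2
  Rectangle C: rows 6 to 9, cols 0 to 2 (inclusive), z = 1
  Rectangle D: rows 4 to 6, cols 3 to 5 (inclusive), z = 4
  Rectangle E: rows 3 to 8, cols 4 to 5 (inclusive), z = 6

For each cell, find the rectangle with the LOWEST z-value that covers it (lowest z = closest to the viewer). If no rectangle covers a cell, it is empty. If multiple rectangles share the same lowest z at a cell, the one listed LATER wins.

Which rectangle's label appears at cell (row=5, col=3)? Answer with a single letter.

Check cell (5,3):
  A: rows 5-8 cols 3-4 z=3 -> covers; best now A (z=3)
  B: rows 2-3 cols 0-2 -> outside (row miss)
  C: rows 6-9 cols 0-2 -> outside (row miss)
  D: rows 4-6 cols 3-5 z=4 -> covers; best now A (z=3)
  E: rows 3-8 cols 4-5 -> outside (col miss)
Winner: A at z=3

Answer: A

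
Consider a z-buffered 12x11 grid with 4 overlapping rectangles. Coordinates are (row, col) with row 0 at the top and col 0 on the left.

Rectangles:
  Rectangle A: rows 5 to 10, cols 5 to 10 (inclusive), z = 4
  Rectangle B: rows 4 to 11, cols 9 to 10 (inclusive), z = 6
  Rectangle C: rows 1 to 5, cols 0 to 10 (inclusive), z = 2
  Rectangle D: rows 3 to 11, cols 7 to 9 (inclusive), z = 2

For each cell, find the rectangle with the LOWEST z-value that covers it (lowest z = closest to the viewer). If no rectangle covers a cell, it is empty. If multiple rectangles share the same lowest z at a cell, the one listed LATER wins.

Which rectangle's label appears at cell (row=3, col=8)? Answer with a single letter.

Answer: D

Derivation:
Check cell (3,8):
  A: rows 5-10 cols 5-10 -> outside (row miss)
  B: rows 4-11 cols 9-10 -> outside (row miss)
  C: rows 1-5 cols 0-10 z=2 -> covers; best now C (z=2)
  D: rows 3-11 cols 7-9 z=2 -> covers; best now D (z=2)
Winner: D at z=2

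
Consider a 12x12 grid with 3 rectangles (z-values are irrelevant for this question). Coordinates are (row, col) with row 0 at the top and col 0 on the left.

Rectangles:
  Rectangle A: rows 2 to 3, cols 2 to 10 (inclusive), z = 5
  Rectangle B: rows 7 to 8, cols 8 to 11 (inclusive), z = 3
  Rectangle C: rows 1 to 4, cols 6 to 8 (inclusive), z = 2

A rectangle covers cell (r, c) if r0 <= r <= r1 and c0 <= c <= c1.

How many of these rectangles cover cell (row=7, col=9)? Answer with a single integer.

Answer: 1

Derivation:
Check cell (7,9):
  A: rows 2-3 cols 2-10 -> outside (row miss)
  B: rows 7-8 cols 8-11 -> covers
  C: rows 1-4 cols 6-8 -> outside (row miss)
Count covering = 1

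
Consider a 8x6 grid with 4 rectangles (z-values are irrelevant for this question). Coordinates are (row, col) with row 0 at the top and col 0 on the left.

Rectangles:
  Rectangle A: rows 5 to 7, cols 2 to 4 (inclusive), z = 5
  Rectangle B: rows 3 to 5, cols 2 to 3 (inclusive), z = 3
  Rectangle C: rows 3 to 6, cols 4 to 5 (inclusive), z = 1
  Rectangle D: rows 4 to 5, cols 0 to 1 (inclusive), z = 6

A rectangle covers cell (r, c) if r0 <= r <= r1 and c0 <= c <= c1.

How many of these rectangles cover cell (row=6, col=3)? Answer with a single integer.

Answer: 1

Derivation:
Check cell (6,3):
  A: rows 5-7 cols 2-4 -> covers
  B: rows 3-5 cols 2-3 -> outside (row miss)
  C: rows 3-6 cols 4-5 -> outside (col miss)
  D: rows 4-5 cols 0-1 -> outside (row miss)
Count covering = 1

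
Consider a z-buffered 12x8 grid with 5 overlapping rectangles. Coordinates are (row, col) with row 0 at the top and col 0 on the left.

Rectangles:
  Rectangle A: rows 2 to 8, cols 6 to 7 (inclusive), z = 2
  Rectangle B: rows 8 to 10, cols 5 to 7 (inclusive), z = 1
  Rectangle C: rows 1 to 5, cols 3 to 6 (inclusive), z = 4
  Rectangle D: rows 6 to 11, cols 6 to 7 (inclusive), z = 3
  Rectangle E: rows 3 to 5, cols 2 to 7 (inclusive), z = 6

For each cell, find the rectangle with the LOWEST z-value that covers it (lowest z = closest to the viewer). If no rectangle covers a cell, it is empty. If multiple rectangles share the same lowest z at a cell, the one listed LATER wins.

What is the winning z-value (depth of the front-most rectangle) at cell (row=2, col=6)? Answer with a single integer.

Check cell (2,6):
  A: rows 2-8 cols 6-7 z=2 -> covers; best now A (z=2)
  B: rows 8-10 cols 5-7 -> outside (row miss)
  C: rows 1-5 cols 3-6 z=4 -> covers; best now A (z=2)
  D: rows 6-11 cols 6-7 -> outside (row miss)
  E: rows 3-5 cols 2-7 -> outside (row miss)
Winner: A at z=2

Answer: 2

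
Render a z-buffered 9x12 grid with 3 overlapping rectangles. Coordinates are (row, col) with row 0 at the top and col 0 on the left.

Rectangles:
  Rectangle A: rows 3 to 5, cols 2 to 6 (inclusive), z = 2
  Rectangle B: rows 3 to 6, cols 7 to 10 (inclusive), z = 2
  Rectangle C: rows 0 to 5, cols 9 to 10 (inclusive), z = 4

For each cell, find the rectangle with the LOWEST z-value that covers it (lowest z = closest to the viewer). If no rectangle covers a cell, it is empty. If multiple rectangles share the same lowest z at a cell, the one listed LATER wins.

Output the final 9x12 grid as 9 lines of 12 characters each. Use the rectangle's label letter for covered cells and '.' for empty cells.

.........CC.
.........CC.
.........CC.
..AAAAABBBB.
..AAAAABBBB.
..AAAAABBBB.
.......BBBB.
............
............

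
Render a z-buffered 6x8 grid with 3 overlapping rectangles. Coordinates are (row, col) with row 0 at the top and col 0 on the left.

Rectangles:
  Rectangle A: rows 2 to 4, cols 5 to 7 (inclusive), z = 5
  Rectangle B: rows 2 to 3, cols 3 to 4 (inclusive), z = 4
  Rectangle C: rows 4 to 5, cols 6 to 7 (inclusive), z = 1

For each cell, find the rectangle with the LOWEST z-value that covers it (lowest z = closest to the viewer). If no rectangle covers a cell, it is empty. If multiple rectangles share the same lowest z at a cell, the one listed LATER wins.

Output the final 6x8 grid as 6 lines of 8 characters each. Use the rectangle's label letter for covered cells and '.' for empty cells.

........
........
...BBAAA
...BBAAA
.....ACC
......CC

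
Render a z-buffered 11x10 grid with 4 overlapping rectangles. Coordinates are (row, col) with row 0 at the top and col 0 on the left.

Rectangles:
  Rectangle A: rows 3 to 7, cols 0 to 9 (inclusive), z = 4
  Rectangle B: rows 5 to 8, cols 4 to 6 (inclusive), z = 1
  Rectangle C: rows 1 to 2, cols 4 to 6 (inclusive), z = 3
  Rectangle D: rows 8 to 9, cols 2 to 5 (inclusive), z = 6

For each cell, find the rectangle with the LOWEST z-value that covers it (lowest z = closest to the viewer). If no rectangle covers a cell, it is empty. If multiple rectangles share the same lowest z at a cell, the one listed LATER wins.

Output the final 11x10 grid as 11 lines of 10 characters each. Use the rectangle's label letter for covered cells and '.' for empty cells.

..........
....CCC...
....CCC...
AAAAAAAAAA
AAAAAAAAAA
AAAABBBAAA
AAAABBBAAA
AAAABBBAAA
..DDBBB...
..DDDD....
..........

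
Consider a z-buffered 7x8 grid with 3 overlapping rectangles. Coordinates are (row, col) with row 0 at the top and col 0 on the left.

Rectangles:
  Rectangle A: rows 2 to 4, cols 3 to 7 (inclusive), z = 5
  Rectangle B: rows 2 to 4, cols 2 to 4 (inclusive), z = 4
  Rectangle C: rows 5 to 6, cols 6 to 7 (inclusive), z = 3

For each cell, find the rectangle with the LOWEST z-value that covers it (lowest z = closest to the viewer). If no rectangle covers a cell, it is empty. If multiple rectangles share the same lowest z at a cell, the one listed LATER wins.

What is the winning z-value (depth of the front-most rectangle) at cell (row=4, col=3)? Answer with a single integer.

Answer: 4

Derivation:
Check cell (4,3):
  A: rows 2-4 cols 3-7 z=5 -> covers; best now A (z=5)
  B: rows 2-4 cols 2-4 z=4 -> covers; best now B (z=4)
  C: rows 5-6 cols 6-7 -> outside (row miss)
Winner: B at z=4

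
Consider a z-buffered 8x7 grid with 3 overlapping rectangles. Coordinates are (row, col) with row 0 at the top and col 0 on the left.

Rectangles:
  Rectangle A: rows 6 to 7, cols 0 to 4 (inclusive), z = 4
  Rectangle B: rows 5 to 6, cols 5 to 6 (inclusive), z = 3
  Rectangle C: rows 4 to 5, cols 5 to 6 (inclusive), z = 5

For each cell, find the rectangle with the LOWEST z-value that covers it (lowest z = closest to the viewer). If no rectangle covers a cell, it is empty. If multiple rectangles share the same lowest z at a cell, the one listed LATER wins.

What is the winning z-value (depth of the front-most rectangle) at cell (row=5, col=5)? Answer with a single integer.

Check cell (5,5):
  A: rows 6-7 cols 0-4 -> outside (row miss)
  B: rows 5-6 cols 5-6 z=3 -> covers; best now B (z=3)
  C: rows 4-5 cols 5-6 z=5 -> covers; best now B (z=3)
Winner: B at z=3

Answer: 3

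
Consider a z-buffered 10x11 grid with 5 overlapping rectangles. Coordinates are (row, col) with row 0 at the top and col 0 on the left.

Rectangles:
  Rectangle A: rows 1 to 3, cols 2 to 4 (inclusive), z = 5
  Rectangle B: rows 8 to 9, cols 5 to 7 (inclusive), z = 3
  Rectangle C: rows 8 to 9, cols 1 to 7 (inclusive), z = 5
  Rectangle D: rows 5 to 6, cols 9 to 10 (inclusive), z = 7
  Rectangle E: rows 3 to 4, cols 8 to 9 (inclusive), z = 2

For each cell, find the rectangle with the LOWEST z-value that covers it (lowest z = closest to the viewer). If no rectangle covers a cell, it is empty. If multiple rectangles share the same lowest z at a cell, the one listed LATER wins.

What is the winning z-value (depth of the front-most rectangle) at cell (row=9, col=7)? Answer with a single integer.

Answer: 3

Derivation:
Check cell (9,7):
  A: rows 1-3 cols 2-4 -> outside (row miss)
  B: rows 8-9 cols 5-7 z=3 -> covers; best now B (z=3)
  C: rows 8-9 cols 1-7 z=5 -> covers; best now B (z=3)
  D: rows 5-6 cols 9-10 -> outside (row miss)
  E: rows 3-4 cols 8-9 -> outside (row miss)
Winner: B at z=3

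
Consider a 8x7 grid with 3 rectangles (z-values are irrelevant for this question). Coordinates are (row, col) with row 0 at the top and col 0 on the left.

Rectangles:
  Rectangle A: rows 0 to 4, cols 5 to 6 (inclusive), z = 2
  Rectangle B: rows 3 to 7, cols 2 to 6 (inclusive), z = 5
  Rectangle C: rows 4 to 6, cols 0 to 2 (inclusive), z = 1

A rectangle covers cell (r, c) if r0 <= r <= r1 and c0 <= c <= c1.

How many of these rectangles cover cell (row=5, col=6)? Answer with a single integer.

Answer: 1

Derivation:
Check cell (5,6):
  A: rows 0-4 cols 5-6 -> outside (row miss)
  B: rows 3-7 cols 2-6 -> covers
  C: rows 4-6 cols 0-2 -> outside (col miss)
Count covering = 1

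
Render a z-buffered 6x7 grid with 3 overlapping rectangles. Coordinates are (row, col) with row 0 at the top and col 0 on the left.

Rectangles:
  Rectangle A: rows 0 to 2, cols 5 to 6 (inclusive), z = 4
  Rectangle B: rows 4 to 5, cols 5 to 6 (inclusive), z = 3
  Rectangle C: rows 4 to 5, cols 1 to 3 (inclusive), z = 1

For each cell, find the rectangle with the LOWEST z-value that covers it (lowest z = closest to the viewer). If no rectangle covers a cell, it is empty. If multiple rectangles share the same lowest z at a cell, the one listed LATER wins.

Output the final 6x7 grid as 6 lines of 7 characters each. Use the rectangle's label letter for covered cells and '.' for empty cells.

.....AA
.....AA
.....AA
.......
.CCC.BB
.CCC.BB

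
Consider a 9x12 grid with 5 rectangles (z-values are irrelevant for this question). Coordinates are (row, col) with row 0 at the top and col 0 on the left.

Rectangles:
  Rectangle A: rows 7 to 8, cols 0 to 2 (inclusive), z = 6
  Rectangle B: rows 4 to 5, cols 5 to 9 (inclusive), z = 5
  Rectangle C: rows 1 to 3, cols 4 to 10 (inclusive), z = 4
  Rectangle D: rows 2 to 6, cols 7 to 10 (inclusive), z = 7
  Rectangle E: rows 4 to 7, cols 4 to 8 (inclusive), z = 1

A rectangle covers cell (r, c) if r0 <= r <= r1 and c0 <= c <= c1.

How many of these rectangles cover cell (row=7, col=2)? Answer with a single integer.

Check cell (7,2):
  A: rows 7-8 cols 0-2 -> covers
  B: rows 4-5 cols 5-9 -> outside (row miss)
  C: rows 1-3 cols 4-10 -> outside (row miss)
  D: rows 2-6 cols 7-10 -> outside (row miss)
  E: rows 4-7 cols 4-8 -> outside (col miss)
Count covering = 1

Answer: 1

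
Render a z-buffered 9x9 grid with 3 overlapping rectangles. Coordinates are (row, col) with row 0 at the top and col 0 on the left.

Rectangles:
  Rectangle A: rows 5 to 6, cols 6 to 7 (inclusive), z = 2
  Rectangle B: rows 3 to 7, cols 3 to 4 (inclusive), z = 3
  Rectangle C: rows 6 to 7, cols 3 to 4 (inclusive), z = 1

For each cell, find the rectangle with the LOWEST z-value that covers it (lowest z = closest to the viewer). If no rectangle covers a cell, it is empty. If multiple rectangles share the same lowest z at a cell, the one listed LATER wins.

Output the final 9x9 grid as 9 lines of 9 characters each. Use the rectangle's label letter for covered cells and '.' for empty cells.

.........
.........
.........
...BB....
...BB....
...BB.AA.
...CC.AA.
...CC....
.........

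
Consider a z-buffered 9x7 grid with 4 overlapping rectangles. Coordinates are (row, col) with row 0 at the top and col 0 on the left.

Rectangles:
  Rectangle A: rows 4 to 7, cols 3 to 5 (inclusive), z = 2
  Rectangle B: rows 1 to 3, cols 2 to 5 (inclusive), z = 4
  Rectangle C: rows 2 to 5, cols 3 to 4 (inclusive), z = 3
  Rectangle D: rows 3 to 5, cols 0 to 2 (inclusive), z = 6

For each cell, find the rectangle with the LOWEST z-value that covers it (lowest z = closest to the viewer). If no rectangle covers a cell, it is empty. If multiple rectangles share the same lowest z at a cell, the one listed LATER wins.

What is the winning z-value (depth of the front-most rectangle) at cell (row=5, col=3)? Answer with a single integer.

Answer: 2

Derivation:
Check cell (5,3):
  A: rows 4-7 cols 3-5 z=2 -> covers; best now A (z=2)
  B: rows 1-3 cols 2-5 -> outside (row miss)
  C: rows 2-5 cols 3-4 z=3 -> covers; best now A (z=2)
  D: rows 3-5 cols 0-2 -> outside (col miss)
Winner: A at z=2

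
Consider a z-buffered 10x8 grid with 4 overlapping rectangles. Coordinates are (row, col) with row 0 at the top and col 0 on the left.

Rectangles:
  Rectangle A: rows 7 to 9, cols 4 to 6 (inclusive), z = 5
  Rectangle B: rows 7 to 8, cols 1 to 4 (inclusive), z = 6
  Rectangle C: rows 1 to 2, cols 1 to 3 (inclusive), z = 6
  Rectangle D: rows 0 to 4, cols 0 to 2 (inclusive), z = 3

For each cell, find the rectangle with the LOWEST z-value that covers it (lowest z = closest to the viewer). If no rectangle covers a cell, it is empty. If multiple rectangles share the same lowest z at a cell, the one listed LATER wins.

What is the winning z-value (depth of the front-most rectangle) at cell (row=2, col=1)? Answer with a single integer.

Answer: 3

Derivation:
Check cell (2,1):
  A: rows 7-9 cols 4-6 -> outside (row miss)
  B: rows 7-8 cols 1-4 -> outside (row miss)
  C: rows 1-2 cols 1-3 z=6 -> covers; best now C (z=6)
  D: rows 0-4 cols 0-2 z=3 -> covers; best now D (z=3)
Winner: D at z=3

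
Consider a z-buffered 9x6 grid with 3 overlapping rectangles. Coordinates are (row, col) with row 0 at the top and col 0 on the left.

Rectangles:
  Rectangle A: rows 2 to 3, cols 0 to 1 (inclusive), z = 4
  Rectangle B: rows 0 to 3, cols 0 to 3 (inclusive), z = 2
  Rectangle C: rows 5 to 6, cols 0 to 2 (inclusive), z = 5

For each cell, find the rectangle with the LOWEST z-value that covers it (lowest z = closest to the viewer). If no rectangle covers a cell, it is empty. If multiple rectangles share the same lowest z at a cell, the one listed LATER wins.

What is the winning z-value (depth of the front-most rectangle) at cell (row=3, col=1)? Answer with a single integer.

Check cell (3,1):
  A: rows 2-3 cols 0-1 z=4 -> covers; best now A (z=4)
  B: rows 0-3 cols 0-3 z=2 -> covers; best now B (z=2)
  C: rows 5-6 cols 0-2 -> outside (row miss)
Winner: B at z=2

Answer: 2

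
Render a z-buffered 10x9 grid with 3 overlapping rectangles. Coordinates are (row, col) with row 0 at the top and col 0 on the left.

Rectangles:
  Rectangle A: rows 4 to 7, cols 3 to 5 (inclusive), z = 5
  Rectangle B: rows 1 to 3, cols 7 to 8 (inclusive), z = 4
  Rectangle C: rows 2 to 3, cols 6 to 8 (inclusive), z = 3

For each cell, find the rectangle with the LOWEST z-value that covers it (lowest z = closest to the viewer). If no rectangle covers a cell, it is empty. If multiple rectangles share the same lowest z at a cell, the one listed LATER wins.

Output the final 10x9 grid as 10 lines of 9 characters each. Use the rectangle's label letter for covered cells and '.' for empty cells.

.........
.......BB
......CCC
......CCC
...AAA...
...AAA...
...AAA...
...AAA...
.........
.........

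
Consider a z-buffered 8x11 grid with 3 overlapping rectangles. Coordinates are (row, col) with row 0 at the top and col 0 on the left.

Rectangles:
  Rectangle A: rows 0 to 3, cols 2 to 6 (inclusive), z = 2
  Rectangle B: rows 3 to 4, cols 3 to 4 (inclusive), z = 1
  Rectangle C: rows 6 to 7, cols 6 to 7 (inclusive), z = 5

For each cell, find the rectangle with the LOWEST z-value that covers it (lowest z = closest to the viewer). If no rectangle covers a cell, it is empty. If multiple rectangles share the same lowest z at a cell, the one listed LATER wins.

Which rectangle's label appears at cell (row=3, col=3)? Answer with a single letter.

Answer: B

Derivation:
Check cell (3,3):
  A: rows 0-3 cols 2-6 z=2 -> covers; best now A (z=2)
  B: rows 3-4 cols 3-4 z=1 -> covers; best now B (z=1)
  C: rows 6-7 cols 6-7 -> outside (row miss)
Winner: B at z=1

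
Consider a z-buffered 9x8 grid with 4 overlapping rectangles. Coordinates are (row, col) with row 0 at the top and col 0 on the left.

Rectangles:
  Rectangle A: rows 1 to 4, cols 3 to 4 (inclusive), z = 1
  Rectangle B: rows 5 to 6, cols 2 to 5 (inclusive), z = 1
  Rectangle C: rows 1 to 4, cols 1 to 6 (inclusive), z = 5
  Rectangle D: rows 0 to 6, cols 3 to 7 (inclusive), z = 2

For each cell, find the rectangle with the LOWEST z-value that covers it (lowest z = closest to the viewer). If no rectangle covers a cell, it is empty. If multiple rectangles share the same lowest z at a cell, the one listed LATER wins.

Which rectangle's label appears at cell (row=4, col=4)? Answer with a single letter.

Answer: A

Derivation:
Check cell (4,4):
  A: rows 1-4 cols 3-4 z=1 -> covers; best now A (z=1)
  B: rows 5-6 cols 2-5 -> outside (row miss)
  C: rows 1-4 cols 1-6 z=5 -> covers; best now A (z=1)
  D: rows 0-6 cols 3-7 z=2 -> covers; best now A (z=1)
Winner: A at z=1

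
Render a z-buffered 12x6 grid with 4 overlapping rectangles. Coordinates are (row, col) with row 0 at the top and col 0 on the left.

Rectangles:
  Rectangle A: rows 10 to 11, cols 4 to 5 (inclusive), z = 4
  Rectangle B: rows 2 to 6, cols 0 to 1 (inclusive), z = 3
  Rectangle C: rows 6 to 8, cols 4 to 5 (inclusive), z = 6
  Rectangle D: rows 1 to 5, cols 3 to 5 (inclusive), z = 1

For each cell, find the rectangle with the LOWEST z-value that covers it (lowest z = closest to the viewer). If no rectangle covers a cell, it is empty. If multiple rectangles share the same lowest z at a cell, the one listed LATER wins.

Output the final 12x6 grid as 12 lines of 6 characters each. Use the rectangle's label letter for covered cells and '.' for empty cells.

......
...DDD
BB.DDD
BB.DDD
BB.DDD
BB.DDD
BB..CC
....CC
....CC
......
....AA
....AA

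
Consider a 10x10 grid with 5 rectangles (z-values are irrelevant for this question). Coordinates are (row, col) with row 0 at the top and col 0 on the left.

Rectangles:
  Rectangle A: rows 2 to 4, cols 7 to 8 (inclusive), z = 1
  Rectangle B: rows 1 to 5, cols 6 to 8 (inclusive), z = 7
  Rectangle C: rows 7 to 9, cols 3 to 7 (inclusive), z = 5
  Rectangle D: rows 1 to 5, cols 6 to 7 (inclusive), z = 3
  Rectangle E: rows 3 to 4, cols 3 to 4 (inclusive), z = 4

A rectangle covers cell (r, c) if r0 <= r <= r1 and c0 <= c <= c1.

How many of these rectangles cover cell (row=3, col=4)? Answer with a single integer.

Check cell (3,4):
  A: rows 2-4 cols 7-8 -> outside (col miss)
  B: rows 1-5 cols 6-8 -> outside (col miss)
  C: rows 7-9 cols 3-7 -> outside (row miss)
  D: rows 1-5 cols 6-7 -> outside (col miss)
  E: rows 3-4 cols 3-4 -> covers
Count covering = 1

Answer: 1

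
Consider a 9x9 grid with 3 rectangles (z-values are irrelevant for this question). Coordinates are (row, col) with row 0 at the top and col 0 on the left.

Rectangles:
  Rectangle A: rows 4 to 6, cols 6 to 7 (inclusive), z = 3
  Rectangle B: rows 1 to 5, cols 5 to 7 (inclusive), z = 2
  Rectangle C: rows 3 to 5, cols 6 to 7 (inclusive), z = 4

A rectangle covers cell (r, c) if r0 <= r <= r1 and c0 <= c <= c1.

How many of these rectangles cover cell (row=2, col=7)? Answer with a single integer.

Answer: 1

Derivation:
Check cell (2,7):
  A: rows 4-6 cols 6-7 -> outside (row miss)
  B: rows 1-5 cols 5-7 -> covers
  C: rows 3-5 cols 6-7 -> outside (row miss)
Count covering = 1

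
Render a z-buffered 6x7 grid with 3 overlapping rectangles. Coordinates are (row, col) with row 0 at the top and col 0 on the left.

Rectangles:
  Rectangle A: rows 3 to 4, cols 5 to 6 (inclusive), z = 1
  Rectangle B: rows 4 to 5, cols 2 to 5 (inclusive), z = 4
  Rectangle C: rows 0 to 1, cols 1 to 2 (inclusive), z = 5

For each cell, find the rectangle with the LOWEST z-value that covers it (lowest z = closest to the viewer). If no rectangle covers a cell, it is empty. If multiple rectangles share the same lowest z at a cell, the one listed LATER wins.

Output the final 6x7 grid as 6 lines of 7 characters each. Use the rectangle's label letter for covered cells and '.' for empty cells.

.CC....
.CC....
.......
.....AA
..BBBAA
..BBBB.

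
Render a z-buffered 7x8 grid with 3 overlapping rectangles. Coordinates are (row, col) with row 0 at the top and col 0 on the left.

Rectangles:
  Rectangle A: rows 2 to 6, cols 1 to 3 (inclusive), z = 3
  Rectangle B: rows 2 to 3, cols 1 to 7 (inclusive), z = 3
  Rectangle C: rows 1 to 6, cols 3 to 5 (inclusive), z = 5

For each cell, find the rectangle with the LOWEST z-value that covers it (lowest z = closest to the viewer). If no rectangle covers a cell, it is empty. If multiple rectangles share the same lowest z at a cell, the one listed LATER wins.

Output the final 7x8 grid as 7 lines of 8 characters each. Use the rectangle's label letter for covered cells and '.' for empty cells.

........
...CCC..
.BBBBBBB
.BBBBBBB
.AAACC..
.AAACC..
.AAACC..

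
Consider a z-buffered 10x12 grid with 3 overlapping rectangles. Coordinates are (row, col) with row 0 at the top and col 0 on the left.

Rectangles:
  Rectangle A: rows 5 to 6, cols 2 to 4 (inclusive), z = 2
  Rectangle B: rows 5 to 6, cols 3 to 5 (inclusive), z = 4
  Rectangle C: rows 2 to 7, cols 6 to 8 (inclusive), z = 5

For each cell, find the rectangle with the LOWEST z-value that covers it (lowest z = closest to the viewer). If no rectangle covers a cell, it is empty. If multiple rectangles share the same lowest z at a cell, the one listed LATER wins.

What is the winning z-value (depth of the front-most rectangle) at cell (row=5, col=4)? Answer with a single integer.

Check cell (5,4):
  A: rows 5-6 cols 2-4 z=2 -> covers; best now A (z=2)
  B: rows 5-6 cols 3-5 z=4 -> covers; best now A (z=2)
  C: rows 2-7 cols 6-8 -> outside (col miss)
Winner: A at z=2

Answer: 2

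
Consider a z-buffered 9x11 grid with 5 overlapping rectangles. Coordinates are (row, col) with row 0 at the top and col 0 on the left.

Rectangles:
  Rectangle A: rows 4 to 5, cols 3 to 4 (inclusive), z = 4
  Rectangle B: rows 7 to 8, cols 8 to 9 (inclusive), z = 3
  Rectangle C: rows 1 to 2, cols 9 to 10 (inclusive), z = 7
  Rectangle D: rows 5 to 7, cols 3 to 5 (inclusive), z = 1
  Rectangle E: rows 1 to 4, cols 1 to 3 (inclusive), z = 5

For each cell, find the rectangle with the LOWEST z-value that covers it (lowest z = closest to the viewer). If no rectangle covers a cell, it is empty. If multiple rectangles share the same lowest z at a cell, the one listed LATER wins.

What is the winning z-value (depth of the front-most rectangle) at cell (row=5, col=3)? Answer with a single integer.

Answer: 1

Derivation:
Check cell (5,3):
  A: rows 4-5 cols 3-4 z=4 -> covers; best now A (z=4)
  B: rows 7-8 cols 8-9 -> outside (row miss)
  C: rows 1-2 cols 9-10 -> outside (row miss)
  D: rows 5-7 cols 3-5 z=1 -> covers; best now D (z=1)
  E: rows 1-4 cols 1-3 -> outside (row miss)
Winner: D at z=1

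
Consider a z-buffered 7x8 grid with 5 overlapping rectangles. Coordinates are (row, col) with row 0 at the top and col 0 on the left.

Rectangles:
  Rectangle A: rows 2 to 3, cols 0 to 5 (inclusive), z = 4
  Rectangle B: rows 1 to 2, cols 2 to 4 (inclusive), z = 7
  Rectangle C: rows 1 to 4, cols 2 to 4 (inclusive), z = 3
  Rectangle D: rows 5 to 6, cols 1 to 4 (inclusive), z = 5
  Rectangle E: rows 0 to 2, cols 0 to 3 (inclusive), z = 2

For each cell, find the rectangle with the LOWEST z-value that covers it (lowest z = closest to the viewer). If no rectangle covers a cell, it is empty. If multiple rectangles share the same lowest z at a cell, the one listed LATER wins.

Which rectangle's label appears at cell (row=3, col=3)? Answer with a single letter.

Answer: C

Derivation:
Check cell (3,3):
  A: rows 2-3 cols 0-5 z=4 -> covers; best now A (z=4)
  B: rows 1-2 cols 2-4 -> outside (row miss)
  C: rows 1-4 cols 2-4 z=3 -> covers; best now C (z=3)
  D: rows 5-6 cols 1-4 -> outside (row miss)
  E: rows 0-2 cols 0-3 -> outside (row miss)
Winner: C at z=3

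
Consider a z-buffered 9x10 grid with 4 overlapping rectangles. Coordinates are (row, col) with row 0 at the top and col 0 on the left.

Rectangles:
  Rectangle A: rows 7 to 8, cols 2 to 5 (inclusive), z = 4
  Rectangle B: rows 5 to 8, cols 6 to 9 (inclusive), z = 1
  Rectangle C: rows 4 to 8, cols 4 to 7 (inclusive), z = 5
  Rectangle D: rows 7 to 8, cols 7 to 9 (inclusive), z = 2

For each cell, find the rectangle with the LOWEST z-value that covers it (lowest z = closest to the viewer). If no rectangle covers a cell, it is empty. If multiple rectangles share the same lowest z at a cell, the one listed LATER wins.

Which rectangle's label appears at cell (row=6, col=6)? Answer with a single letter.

Answer: B

Derivation:
Check cell (6,6):
  A: rows 7-8 cols 2-5 -> outside (row miss)
  B: rows 5-8 cols 6-9 z=1 -> covers; best now B (z=1)
  C: rows 4-8 cols 4-7 z=5 -> covers; best now B (z=1)
  D: rows 7-8 cols 7-9 -> outside (row miss)
Winner: B at z=1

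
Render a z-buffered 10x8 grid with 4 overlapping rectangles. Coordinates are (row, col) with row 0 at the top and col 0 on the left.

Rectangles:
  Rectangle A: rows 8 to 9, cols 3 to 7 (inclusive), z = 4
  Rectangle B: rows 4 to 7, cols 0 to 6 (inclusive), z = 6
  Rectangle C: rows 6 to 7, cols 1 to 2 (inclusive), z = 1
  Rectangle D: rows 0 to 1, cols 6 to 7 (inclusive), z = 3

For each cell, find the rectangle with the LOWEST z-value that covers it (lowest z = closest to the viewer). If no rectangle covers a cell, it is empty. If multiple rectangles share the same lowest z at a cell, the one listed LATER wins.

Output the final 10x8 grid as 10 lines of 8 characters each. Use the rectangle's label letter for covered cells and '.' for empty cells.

......DD
......DD
........
........
BBBBBBB.
BBBBBBB.
BCCBBBB.
BCCBBBB.
...AAAAA
...AAAAA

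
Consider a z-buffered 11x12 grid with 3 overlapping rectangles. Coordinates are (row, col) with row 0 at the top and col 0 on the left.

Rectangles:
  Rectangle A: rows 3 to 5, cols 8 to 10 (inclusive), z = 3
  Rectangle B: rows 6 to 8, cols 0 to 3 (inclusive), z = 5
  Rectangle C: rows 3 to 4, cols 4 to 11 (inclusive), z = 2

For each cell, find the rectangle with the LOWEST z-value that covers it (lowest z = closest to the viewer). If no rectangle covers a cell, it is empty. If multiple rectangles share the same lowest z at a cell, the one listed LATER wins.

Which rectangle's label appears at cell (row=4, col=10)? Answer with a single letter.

Check cell (4,10):
  A: rows 3-5 cols 8-10 z=3 -> covers; best now A (z=3)
  B: rows 6-8 cols 0-3 -> outside (row miss)
  C: rows 3-4 cols 4-11 z=2 -> covers; best now C (z=2)
Winner: C at z=2

Answer: C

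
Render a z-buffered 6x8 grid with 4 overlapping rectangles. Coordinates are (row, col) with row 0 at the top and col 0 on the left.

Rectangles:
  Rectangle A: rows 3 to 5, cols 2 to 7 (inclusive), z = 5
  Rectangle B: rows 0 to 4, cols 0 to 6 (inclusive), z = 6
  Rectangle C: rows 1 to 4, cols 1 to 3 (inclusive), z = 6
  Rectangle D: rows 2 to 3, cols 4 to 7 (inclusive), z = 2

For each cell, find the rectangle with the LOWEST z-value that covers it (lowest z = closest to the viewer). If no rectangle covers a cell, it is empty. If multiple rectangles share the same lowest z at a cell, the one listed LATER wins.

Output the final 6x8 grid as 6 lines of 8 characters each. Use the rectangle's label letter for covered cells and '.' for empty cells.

BBBBBBB.
BCCCBBB.
BCCCDDDD
BCAADDDD
BCAAAAAA
..AAAAAA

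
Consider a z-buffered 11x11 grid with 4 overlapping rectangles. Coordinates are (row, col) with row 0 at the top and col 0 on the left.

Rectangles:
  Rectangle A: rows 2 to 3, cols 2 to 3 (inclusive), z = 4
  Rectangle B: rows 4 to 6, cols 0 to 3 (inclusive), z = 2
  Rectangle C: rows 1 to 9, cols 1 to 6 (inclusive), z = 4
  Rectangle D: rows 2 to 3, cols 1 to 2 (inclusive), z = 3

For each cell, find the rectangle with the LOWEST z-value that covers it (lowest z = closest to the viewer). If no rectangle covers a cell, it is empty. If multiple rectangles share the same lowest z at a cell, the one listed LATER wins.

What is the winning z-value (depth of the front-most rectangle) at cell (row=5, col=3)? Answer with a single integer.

Answer: 2

Derivation:
Check cell (5,3):
  A: rows 2-3 cols 2-3 -> outside (row miss)
  B: rows 4-6 cols 0-3 z=2 -> covers; best now B (z=2)
  C: rows 1-9 cols 1-6 z=4 -> covers; best now B (z=2)
  D: rows 2-3 cols 1-2 -> outside (row miss)
Winner: B at z=2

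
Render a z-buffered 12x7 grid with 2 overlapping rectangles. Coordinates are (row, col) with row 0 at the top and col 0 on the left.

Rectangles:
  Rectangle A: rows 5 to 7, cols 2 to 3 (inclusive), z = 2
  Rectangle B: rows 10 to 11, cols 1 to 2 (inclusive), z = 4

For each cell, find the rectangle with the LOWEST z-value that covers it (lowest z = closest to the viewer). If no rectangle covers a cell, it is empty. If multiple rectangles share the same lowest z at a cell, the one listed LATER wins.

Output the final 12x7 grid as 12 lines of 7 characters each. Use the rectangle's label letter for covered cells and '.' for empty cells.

.......
.......
.......
.......
.......
..AA...
..AA...
..AA...
.......
.......
.BB....
.BB....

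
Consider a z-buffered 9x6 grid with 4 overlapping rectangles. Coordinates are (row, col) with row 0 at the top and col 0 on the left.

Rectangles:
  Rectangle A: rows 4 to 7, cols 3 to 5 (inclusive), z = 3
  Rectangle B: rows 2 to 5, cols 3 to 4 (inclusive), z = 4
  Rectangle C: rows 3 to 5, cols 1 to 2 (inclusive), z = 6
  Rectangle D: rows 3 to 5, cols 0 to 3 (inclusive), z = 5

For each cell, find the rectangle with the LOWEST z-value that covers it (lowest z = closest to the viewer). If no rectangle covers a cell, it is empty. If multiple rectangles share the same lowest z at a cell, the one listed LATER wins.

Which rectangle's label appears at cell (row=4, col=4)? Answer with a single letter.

Check cell (4,4):
  A: rows 4-7 cols 3-5 z=3 -> covers; best now A (z=3)
  B: rows 2-5 cols 3-4 z=4 -> covers; best now A (z=3)
  C: rows 3-5 cols 1-2 -> outside (col miss)
  D: rows 3-5 cols 0-3 -> outside (col miss)
Winner: A at z=3

Answer: A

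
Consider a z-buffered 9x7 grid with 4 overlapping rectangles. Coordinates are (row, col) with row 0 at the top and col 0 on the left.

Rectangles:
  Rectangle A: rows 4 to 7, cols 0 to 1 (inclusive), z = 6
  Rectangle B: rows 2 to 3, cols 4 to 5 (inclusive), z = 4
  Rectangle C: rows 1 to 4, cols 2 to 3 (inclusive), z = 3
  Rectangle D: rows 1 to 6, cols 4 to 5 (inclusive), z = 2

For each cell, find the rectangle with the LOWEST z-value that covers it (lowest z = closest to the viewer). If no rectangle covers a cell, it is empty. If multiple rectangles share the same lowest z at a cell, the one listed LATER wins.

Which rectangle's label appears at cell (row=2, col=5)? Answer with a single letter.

Answer: D

Derivation:
Check cell (2,5):
  A: rows 4-7 cols 0-1 -> outside (row miss)
  B: rows 2-3 cols 4-5 z=4 -> covers; best now B (z=4)
  C: rows 1-4 cols 2-3 -> outside (col miss)
  D: rows 1-6 cols 4-5 z=2 -> covers; best now D (z=2)
Winner: D at z=2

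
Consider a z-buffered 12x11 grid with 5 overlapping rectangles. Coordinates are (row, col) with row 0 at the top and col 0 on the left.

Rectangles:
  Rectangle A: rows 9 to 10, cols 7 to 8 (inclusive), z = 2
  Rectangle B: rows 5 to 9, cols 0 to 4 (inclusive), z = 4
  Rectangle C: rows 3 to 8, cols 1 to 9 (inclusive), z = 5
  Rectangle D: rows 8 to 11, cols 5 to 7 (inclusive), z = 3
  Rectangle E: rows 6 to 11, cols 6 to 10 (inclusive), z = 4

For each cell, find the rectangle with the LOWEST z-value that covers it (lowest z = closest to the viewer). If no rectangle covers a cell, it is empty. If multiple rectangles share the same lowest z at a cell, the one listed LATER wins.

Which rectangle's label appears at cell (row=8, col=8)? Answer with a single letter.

Check cell (8,8):
  A: rows 9-10 cols 7-8 -> outside (row miss)
  B: rows 5-9 cols 0-4 -> outside (col miss)
  C: rows 3-8 cols 1-9 z=5 -> covers; best now C (z=5)
  D: rows 8-11 cols 5-7 -> outside (col miss)
  E: rows 6-11 cols 6-10 z=4 -> covers; best now E (z=4)
Winner: E at z=4

Answer: E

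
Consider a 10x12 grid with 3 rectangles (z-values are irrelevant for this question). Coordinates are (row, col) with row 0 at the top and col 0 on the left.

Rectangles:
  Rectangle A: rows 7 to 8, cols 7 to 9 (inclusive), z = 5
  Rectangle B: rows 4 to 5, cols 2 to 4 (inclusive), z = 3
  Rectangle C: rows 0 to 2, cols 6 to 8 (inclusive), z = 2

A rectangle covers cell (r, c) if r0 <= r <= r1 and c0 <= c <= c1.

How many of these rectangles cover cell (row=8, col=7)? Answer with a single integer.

Check cell (8,7):
  A: rows 7-8 cols 7-9 -> covers
  B: rows 4-5 cols 2-4 -> outside (row miss)
  C: rows 0-2 cols 6-8 -> outside (row miss)
Count covering = 1

Answer: 1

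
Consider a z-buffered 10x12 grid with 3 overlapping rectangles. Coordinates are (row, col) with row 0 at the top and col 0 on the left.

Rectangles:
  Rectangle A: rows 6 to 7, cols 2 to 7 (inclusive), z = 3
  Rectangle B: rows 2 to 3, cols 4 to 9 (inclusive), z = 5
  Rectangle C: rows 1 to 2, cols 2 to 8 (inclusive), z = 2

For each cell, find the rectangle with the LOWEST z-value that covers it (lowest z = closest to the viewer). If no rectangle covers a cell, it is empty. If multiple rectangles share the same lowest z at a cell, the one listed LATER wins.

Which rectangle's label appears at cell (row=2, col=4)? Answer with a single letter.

Answer: C

Derivation:
Check cell (2,4):
  A: rows 6-7 cols 2-7 -> outside (row miss)
  B: rows 2-3 cols 4-9 z=5 -> covers; best now B (z=5)
  C: rows 1-2 cols 2-8 z=2 -> covers; best now C (z=2)
Winner: C at z=2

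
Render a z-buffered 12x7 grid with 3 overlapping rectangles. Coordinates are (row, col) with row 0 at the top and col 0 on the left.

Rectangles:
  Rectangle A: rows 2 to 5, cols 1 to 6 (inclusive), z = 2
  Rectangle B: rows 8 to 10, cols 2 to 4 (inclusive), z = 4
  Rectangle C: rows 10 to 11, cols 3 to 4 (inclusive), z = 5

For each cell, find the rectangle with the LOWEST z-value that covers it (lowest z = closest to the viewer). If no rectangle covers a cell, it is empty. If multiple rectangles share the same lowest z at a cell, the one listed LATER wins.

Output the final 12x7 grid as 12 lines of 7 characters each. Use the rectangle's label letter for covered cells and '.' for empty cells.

.......
.......
.AAAAAA
.AAAAAA
.AAAAAA
.AAAAAA
.......
.......
..BBB..
..BBB..
..BBB..
...CC..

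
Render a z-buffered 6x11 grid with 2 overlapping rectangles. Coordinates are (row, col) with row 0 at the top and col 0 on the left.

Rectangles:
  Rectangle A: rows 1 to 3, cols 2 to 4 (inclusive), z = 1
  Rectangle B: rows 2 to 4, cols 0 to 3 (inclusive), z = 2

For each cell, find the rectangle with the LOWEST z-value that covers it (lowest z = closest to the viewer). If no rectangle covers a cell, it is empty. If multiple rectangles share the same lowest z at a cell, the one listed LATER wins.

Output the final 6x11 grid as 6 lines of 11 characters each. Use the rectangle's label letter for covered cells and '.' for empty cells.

...........
..AAA......
BBAAA......
BBAAA......
BBBB.......
...........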